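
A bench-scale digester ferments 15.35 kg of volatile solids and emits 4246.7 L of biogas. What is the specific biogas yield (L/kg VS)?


Y = V / VS
= 4246.7 / 15.35
= 276.6580 L/kg VS

276.6580 L/kg VS


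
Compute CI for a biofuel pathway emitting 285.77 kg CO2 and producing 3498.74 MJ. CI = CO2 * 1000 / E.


CI = CO2 * 1000 / E
= 285.77 * 1000 / 3498.74
= 81.6780 g CO2/MJ

81.6780 g CO2/MJ


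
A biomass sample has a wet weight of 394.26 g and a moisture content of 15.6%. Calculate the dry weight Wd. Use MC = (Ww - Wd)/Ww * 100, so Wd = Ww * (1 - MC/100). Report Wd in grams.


Wd = Ww * (1 - MC/100)
= 394.26 * (1 - 15.6/100)
= 332.7554 g

332.7554 g


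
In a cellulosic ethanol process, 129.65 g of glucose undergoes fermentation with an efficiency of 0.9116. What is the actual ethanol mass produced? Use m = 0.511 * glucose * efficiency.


Actual ethanol: m = 0.511 * 129.65 * 0.9116
m = 60.3945 g

60.3945 g


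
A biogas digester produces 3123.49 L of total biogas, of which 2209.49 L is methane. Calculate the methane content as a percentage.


CH4% = V_CH4 / V_total * 100
= 2209.49 / 3123.49 * 100
= 70.7379%

70.7379%


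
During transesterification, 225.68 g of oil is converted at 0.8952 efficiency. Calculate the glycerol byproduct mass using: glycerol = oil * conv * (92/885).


glycerol = oil * conv * (92/885)
= 225.68 * 0.8952 * 92 / 885
= 21.0019 g

21.0019 g


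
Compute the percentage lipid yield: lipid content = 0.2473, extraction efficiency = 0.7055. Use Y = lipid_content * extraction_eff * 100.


Y = lipid_content * extraction_eff * 100
= 0.2473 * 0.7055 * 100
= 17.4470%

17.4470%


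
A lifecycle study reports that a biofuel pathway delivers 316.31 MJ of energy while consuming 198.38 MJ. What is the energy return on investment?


EROI = E_out / E_in
= 316.31 / 198.38
= 1.5945

1.5945


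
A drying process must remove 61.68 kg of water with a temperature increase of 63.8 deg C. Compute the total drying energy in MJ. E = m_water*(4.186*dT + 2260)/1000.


E = m_water * (4.186 * dT + 2260) / 1000
= 61.68 * (4.186 * 63.8 + 2260) / 1000
= 155.8695 MJ

155.8695 MJ


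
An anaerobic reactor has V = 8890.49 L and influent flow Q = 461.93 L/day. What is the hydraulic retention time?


HRT = V / Q
= 8890.49 / 461.93
= 19.2464 days

19.2464 days


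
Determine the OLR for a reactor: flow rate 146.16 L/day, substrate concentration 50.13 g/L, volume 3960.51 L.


OLR = Q * S / V
= 146.16 * 50.13 / 3960.51
= 1.8500 g/L/day

1.8500 g/L/day


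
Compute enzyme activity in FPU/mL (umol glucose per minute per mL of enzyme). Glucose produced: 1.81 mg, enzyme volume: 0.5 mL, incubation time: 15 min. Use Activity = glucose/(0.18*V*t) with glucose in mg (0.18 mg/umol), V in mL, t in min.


Activity = glucose_mg / (0.18 mg/umol * V_mL * t_min)
= 1.81 / (0.18 * 0.5 * 15)
= 1.3407 FPU/mL

1.3407 FPU/mL


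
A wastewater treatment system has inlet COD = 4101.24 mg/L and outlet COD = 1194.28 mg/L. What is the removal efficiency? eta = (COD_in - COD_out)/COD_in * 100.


eta = (COD_in - COD_out) / COD_in * 100
= (4101.24 - 1194.28) / 4101.24 * 100
= 70.8800%

70.8800%


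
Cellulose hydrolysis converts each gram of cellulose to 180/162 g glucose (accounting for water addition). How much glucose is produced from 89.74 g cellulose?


glucose = cellulose * 180/162
= 89.74 * 180/162
= 99.7111 g

99.7111 g


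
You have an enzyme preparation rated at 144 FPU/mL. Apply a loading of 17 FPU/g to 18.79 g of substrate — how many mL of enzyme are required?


V = dosage * m_sub / activity
V = 17 * 18.79 / 144
V = 2.2183 mL

2.2183 mL


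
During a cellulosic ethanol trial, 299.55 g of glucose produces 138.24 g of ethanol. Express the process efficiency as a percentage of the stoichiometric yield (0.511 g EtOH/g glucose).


Fermentation efficiency = (actual / (0.511 * glucose)) * 100
= (138.24 / (0.511 * 299.55)) * 100
= 90.3116%

90.3116%


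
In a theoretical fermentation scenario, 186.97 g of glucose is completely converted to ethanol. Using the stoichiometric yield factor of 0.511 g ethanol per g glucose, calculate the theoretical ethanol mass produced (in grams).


Theoretical ethanol yield: m_EtOH = 0.511 * m_glucose
m_EtOH = 0.511 * 186.97 = 95.5417 g

95.5417 g


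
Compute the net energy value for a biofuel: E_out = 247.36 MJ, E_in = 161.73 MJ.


NEV = E_out - E_in
= 247.36 - 161.73
= 85.6300 MJ

85.6300 MJ


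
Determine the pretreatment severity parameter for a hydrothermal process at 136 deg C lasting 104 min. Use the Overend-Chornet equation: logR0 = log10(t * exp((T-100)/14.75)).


logR0 = log10(t * exp((T - 100) / 14.75))
= log10(104 * exp((136 - 100) / 14.75))
= 3.0770

3.0770


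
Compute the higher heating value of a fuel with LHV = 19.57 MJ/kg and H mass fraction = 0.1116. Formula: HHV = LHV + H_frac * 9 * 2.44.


HHV = LHV + H_frac * 9 * 2.44
= 19.57 + 0.1116 * 9 * 2.44
= 22.0207 MJ/kg

22.0207 MJ/kg


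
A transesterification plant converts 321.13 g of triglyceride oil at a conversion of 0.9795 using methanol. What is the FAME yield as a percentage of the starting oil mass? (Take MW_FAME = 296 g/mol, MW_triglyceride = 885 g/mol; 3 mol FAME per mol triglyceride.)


m_FAME = oil * conv * (3 * 296 / 885) = oil * conv * (888/885)
= 321.13 * 0.9795 * 888 / 885
= 315.6131 g
Y = m_FAME / oil * 100 = conv * (888/885) * 100
= 0.9795 * 888 / 885 * 100
= 98.28%

98.28%


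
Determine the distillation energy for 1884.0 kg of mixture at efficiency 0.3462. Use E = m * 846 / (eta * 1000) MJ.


E = m * 846 / (eta * 1000)
= 1884.0 * 846 / (0.3462 * 1000)
= 4603.8821 MJ

4603.8821 MJ


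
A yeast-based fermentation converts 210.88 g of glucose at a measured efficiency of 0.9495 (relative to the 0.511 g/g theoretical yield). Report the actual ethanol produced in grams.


Actual ethanol: m = 0.511 * 210.88 * 0.9495
m = 102.3178 g

102.3178 g


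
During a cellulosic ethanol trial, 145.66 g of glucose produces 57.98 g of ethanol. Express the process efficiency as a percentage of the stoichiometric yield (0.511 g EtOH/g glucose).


Fermentation efficiency = (actual / (0.511 * glucose)) * 100
= (57.98 / (0.511 * 145.66)) * 100
= 77.8963%

77.8963%


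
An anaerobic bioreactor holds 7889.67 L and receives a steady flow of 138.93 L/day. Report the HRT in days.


HRT = V / Q
= 7889.67 / 138.93
= 56.7888 days

56.7888 days


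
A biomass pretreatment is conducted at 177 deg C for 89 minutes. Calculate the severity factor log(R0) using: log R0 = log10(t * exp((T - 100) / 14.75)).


logR0 = log10(t * exp((T - 100) / 14.75))
= log10(89 * exp((177 - 100) / 14.75))
= 4.2166

4.2166


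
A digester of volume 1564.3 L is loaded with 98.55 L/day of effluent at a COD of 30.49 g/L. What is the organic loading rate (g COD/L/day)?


OLR = Q * S / V
= 98.55 * 30.49 / 1564.3
= 1.9209 g/L/day

1.9209 g/L/day


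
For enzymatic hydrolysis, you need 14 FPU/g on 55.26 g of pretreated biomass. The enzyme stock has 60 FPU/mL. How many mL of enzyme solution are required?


V = dosage * m_sub / activity
V = 14 * 55.26 / 60
V = 12.8940 mL

12.8940 mL


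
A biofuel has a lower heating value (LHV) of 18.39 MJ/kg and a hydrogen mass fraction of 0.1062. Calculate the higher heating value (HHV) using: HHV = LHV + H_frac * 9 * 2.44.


HHV = LHV + H_frac * 9 * 2.44
= 18.39 + 0.1062 * 9 * 2.44
= 20.7222 MJ/kg

20.7222 MJ/kg


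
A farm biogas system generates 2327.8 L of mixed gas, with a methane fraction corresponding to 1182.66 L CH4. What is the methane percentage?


CH4% = V_CH4 / V_total * 100
= 1182.66 / 2327.8 * 100
= 50.8059%

50.8059%


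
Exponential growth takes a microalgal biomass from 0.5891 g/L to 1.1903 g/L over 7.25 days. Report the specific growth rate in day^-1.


mu = ln(X2/X1) / dt
= ln(1.1903/0.5891) / 7.25
= 0.0970 per day

0.0970 per day


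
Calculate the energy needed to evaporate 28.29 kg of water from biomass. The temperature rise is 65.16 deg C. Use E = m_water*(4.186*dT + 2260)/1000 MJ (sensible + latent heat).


E = m_water * (4.186 * dT + 2260) / 1000
= 28.29 * (4.186 * 65.16 + 2260) / 1000
= 71.6518 MJ

71.6518 MJ


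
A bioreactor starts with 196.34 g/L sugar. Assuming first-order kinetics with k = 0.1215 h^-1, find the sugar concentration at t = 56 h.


S = S0 * exp(-k * t)
S = 196.34 * exp(-0.1215 * 56)
S = 0.2178 g/L

0.2178 g/L


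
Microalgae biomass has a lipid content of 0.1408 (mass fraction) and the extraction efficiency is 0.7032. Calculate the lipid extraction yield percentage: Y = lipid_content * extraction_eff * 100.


Y = lipid_content * extraction_eff * 100
= 0.1408 * 0.7032 * 100
= 9.9011%

9.9011%


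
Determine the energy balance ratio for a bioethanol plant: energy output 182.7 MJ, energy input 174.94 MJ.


EROI = E_out / E_in
= 182.7 / 174.94
= 1.0444

1.0444


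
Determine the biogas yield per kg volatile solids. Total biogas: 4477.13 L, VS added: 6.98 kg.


Y = V / VS
= 4477.13 / 6.98
= 641.4226 L/kg VS

641.4226 L/kg VS


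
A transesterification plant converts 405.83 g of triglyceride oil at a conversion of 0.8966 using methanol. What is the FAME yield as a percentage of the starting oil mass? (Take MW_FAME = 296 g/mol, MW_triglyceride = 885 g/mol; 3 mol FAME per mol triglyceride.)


m_FAME = oil * conv * (3 * 296 / 885) = oil * conv * (888/885)
= 405.83 * 0.8966 * 888 / 885
= 365.1006 g
Y = m_FAME / oil * 100 = conv * (888/885) * 100
= 0.8966 * 888 / 885 * 100
= 89.96%

89.96%


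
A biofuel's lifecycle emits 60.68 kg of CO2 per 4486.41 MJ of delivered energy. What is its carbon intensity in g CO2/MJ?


CI = CO2 * 1000 / E
= 60.68 * 1000 / 4486.41
= 13.5253 g CO2/MJ

13.5253 g CO2/MJ


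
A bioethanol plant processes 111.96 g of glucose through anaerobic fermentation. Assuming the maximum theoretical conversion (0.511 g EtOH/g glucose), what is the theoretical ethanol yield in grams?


Theoretical ethanol yield: m_EtOH = 0.511 * m_glucose
m_EtOH = 0.511 * 111.96 = 57.2116 g

57.2116 g


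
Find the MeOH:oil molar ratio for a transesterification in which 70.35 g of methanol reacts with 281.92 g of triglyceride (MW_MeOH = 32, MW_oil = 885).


Molar ratio = n_MeOH / n_oil = (MeOH/32) / (oil/885) = (MeOH * 885) / (32 * oil)
= (70.35 * 885) / (32 * 281.92)
= 6.9013

6.9013


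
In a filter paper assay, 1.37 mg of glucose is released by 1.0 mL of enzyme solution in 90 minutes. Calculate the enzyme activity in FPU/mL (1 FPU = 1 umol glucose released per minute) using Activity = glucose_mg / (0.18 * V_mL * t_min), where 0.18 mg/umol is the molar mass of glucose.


Activity = glucose_mg / (0.18 mg/umol * V_mL * t_min)
= 1.37 / (0.18 * 1.0 * 90)
= 0.0846 FPU/mL

0.0846 FPU/mL


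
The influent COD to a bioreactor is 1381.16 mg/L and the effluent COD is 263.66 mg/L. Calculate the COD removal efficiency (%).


eta = (COD_in - COD_out) / COD_in * 100
= (1381.16 - 263.66) / 1381.16 * 100
= 80.9102%

80.9102%


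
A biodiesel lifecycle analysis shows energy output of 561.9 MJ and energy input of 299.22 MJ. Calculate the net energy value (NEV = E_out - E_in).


NEV = E_out - E_in
= 561.9 - 299.22
= 262.6800 MJ

262.6800 MJ


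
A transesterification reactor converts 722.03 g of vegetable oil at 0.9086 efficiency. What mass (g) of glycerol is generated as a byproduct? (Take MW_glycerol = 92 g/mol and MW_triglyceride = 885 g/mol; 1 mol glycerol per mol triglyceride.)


glycerol = oil * conv * (92/885)
= 722.03 * 0.9086 * 92 / 885
= 68.1981 g

68.1981 g


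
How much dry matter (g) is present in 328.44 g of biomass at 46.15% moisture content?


Wd = Ww * (1 - MC/100)
= 328.44 * (1 - 46.15/100)
= 176.8649 g

176.8649 g


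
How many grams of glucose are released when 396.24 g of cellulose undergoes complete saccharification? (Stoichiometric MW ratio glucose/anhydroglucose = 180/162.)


glucose = cellulose * 180/162
= 396.24 * 180/162
= 440.2667 g

440.2667 g


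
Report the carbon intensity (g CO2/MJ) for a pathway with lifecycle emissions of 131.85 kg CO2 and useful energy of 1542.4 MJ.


CI = CO2 * 1000 / E
= 131.85 * 1000 / 1542.4
= 85.4837 g CO2/MJ

85.4837 g CO2/MJ


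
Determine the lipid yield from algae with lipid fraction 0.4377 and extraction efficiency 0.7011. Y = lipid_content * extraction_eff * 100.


Y = lipid_content * extraction_eff * 100
= 0.4377 * 0.7011 * 100
= 30.6871%

30.6871%


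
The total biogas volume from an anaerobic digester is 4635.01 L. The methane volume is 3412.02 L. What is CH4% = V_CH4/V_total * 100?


CH4% = V_CH4 / V_total * 100
= 3412.02 / 4635.01 * 100
= 73.6141%

73.6141%


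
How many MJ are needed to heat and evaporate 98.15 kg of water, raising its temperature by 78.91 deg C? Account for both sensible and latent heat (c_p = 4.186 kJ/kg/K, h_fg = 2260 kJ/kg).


E = m_water * (4.186 * dT + 2260) / 1000
= 98.15 * (4.186 * 78.91 + 2260) / 1000
= 254.2396 MJ

254.2396 MJ


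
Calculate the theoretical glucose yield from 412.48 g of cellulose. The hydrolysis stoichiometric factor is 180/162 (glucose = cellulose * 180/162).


glucose = cellulose * 180/162
= 412.48 * 180/162
= 458.3111 g

458.3111 g


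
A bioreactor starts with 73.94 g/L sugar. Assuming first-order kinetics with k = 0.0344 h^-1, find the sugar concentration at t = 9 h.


S = S0 * exp(-k * t)
S = 73.94 * exp(-0.0344 * 9)
S = 54.2528 g/L

54.2528 g/L


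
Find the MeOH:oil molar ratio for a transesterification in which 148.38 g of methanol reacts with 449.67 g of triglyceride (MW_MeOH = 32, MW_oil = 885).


Molar ratio = n_MeOH / n_oil = (MeOH/32) / (oil/885) = (MeOH * 885) / (32 * oil)
= (148.38 * 885) / (32 * 449.67)
= 9.1259

9.1259


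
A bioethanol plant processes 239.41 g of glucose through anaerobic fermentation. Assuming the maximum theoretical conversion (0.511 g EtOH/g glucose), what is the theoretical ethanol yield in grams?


Theoretical ethanol yield: m_EtOH = 0.511 * m_glucose
m_EtOH = 0.511 * 239.41 = 122.3385 g

122.3385 g


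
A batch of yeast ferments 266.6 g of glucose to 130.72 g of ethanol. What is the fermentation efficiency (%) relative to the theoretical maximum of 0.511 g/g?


Fermentation efficiency = (actual / (0.511 * glucose)) * 100
= (130.72 / (0.511 * 266.6)) * 100
= 95.9535%

95.9535%


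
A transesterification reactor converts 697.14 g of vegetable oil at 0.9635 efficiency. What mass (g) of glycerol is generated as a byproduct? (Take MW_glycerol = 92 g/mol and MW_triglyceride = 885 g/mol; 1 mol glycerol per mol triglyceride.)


glycerol = oil * conv * (92/885)
= 697.14 * 0.9635 * 92 / 885
= 69.8259 g

69.8259 g


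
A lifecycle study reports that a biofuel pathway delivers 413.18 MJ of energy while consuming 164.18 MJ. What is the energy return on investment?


EROI = E_out / E_in
= 413.18 / 164.18
= 2.5166

2.5166


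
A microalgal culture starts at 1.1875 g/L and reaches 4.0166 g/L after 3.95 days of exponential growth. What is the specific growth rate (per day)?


mu = ln(X2/X1) / dt
= ln(4.0166/1.1875) / 3.95
= 0.3085 per day

0.3085 per day


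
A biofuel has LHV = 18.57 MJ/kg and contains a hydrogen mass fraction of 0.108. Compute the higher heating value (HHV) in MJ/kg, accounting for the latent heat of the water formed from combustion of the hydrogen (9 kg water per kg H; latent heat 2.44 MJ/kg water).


HHV = LHV + H_frac * 9 * 2.44
= 18.57 + 0.108 * 9 * 2.44
= 20.9417 MJ/kg

20.9417 MJ/kg


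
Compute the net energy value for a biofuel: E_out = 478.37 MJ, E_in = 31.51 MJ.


NEV = E_out - E_in
= 478.37 - 31.51
= 446.8600 MJ

446.8600 MJ


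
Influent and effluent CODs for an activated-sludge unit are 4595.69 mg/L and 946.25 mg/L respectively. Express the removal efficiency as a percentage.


eta = (COD_in - COD_out) / COD_in * 100
= (4595.69 - 946.25) / 4595.69 * 100
= 79.4101%

79.4101%


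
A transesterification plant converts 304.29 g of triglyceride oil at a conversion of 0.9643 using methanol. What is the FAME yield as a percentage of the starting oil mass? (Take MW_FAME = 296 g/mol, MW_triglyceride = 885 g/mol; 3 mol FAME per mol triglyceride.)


m_FAME = oil * conv * (3 * 296 / 885) = oil * conv * (888/885)
= 304.29 * 0.9643 * 888 / 885
= 294.4215 g
Y = m_FAME / oil * 100 = conv * (888/885) * 100
= 0.9643 * 888 / 885 * 100
= 96.76%

96.76%


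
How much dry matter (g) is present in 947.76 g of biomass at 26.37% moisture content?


Wd = Ww * (1 - MC/100)
= 947.76 * (1 - 26.37/100)
= 697.8357 g

697.8357 g


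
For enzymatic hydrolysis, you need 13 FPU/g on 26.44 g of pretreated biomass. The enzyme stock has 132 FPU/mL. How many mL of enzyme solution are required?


V = dosage * m_sub / activity
V = 13 * 26.44 / 132
V = 2.6039 mL

2.6039 mL


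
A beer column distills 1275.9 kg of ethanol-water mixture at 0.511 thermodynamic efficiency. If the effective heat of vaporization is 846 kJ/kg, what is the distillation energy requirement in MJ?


E = m * 846 / (eta * 1000)
= 1275.9 * 846 / (0.511 * 1000)
= 2112.3511 MJ

2112.3511 MJ


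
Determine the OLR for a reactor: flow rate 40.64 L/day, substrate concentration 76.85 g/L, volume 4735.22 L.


OLR = Q * S / V
= 40.64 * 76.85 / 4735.22
= 0.6596 g/L/day

0.6596 g/L/day


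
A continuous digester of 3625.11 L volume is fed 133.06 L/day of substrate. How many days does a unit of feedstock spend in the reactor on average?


HRT = V / Q
= 3625.11 / 133.06
= 27.2442 days

27.2442 days


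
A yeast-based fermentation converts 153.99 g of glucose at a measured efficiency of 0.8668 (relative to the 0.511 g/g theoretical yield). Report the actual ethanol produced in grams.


Actual ethanol: m = 0.511 * 153.99 * 0.8668
m = 68.2075 g

68.2075 g


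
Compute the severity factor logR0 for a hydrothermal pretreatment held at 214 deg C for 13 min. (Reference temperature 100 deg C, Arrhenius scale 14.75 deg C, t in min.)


logR0 = log10(t * exp((T - 100) / 14.75))
= log10(13 * exp((214 - 100) / 14.75))
= 4.4705

4.4705


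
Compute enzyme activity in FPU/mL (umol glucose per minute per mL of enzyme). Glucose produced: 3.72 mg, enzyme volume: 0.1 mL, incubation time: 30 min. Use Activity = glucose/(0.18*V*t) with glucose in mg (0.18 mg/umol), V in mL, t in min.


Activity = glucose_mg / (0.18 mg/umol * V_mL * t_min)
= 3.72 / (0.18 * 0.1 * 30)
= 6.8889 FPU/mL

6.8889 FPU/mL


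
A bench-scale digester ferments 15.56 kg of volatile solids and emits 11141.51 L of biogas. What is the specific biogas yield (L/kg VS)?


Y = V / VS
= 11141.51 / 15.56
= 716.0353 L/kg VS

716.0353 L/kg VS


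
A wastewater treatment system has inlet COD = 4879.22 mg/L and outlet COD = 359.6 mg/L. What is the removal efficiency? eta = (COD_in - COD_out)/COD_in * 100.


eta = (COD_in - COD_out) / COD_in * 100
= (4879.22 - 359.6) / 4879.22 * 100
= 92.6300%

92.6300%


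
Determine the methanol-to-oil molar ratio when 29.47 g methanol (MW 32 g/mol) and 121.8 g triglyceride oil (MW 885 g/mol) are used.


Molar ratio = n_MeOH / n_oil = (MeOH/32) / (oil/885) = (MeOH * 885) / (32 * oil)
= (29.47 * 885) / (32 * 121.8)
= 6.6915

6.6915


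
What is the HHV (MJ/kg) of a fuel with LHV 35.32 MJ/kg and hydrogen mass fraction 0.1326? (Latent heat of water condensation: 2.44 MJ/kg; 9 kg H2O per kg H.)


HHV = LHV + H_frac * 9 * 2.44
= 35.32 + 0.1326 * 9 * 2.44
= 38.2319 MJ/kg

38.2319 MJ/kg


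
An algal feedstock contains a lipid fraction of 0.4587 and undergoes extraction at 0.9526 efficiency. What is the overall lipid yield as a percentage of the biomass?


Y = lipid_content * extraction_eff * 100
= 0.4587 * 0.9526 * 100
= 43.6958%

43.6958%


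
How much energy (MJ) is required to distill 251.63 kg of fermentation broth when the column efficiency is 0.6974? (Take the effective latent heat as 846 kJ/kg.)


E = m * 846 / (eta * 1000)
= 251.63 * 846 / (0.6974 * 1000)
= 305.2466 MJ

305.2466 MJ


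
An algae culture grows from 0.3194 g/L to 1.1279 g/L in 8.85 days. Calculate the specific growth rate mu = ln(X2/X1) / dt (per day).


mu = ln(X2/X1) / dt
= ln(1.1279/0.3194) / 8.85
= 0.1426 per day

0.1426 per day


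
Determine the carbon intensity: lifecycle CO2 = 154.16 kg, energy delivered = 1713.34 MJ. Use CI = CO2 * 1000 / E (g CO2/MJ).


CI = CO2 * 1000 / E
= 154.16 * 1000 / 1713.34
= 89.9763 g CO2/MJ

89.9763 g CO2/MJ


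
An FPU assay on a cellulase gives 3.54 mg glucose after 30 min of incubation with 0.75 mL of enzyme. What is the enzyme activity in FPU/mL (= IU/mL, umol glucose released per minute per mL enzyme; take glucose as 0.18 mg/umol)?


Activity = glucose_mg / (0.18 mg/umol * V_mL * t_min)
= 3.54 / (0.18 * 0.75 * 30)
= 0.8741 FPU/mL

0.8741 FPU/mL


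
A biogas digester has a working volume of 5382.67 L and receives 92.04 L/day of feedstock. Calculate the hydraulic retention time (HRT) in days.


HRT = V / Q
= 5382.67 / 92.04
= 58.4819 days

58.4819 days


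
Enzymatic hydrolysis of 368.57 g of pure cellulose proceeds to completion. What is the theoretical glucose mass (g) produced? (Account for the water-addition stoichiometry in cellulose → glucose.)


glucose = cellulose * 180/162
= 368.57 * 180/162
= 409.5222 g

409.5222 g


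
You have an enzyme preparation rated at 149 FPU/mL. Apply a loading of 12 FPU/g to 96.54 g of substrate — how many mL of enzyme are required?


V = dosage * m_sub / activity
V = 12 * 96.54 / 149
V = 7.7750 mL

7.7750 mL


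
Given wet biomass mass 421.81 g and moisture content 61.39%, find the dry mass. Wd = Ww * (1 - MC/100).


Wd = Ww * (1 - MC/100)
= 421.81 * (1 - 61.39/100)
= 162.8608 g

162.8608 g


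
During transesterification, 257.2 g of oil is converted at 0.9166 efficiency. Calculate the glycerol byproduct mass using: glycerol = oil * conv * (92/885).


glycerol = oil * conv * (92/885)
= 257.2 * 0.9166 * 92 / 885
= 24.5073 g

24.5073 g


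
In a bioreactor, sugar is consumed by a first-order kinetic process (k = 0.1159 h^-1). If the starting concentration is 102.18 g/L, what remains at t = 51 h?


S = S0 * exp(-k * t)
S = 102.18 * exp(-0.1159 * 51)
S = 0.2769 g/L

0.2769 g/L


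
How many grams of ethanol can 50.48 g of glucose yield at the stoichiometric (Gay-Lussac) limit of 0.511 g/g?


Theoretical ethanol yield: m_EtOH = 0.511 * m_glucose
m_EtOH = 0.511 * 50.48 = 25.7953 g

25.7953 g


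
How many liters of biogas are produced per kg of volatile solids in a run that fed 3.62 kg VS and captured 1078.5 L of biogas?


Y = V / VS
= 1078.5 / 3.62
= 297.9282 L/kg VS

297.9282 L/kg VS


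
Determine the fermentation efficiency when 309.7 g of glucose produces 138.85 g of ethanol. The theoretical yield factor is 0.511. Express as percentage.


Fermentation efficiency = (actual / (0.511 * glucose)) * 100
= (138.85 / (0.511 * 309.7)) * 100
= 87.7372%

87.7372%


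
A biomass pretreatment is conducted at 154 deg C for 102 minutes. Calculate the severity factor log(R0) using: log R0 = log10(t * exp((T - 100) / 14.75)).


logR0 = log10(t * exp((T - 100) / 14.75))
= log10(102 * exp((154 - 100) / 14.75))
= 3.5986

3.5986


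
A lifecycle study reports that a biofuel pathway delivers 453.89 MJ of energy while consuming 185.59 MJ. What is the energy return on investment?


EROI = E_out / E_in
= 453.89 / 185.59
= 2.4457

2.4457


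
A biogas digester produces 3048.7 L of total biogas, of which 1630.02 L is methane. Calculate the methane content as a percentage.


CH4% = V_CH4 / V_total * 100
= 1630.02 / 3048.7 * 100
= 53.4661%

53.4661%


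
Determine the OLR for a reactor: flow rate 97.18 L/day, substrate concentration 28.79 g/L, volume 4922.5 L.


OLR = Q * S / V
= 97.18 * 28.79 / 4922.5
= 0.5684 g/L/day

0.5684 g/L/day


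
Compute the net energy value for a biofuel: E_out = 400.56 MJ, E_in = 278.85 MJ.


NEV = E_out - E_in
= 400.56 - 278.85
= 121.7100 MJ

121.7100 MJ


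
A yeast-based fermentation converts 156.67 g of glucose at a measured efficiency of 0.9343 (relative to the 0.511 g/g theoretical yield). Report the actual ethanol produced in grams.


Actual ethanol: m = 0.511 * 156.67 * 0.9343
m = 74.7985 g

74.7985 g


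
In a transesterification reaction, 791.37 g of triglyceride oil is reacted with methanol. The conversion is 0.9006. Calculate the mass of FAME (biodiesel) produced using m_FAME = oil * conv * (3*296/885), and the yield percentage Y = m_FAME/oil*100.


m_FAME = oil * conv * (3 * 296 / 885) = oil * conv * (888/885)
= 791.37 * 0.9006 * 888 / 885
= 715.1238 g
Y = m_FAME / oil * 100 = conv * (888/885) * 100
= 0.9006 * 888 / 885 * 100
= 90.37%

715.1238 g FAME; Y = 90.37%


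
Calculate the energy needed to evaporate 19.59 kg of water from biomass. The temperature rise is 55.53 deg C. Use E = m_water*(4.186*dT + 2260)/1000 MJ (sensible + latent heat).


E = m_water * (4.186 * dT + 2260) / 1000
= 19.59 * (4.186 * 55.53 + 2260) / 1000
= 48.8271 MJ

48.8271 MJ


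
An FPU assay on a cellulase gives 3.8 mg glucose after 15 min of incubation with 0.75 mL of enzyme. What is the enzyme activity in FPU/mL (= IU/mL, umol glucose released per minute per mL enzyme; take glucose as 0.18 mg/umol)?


Activity = glucose_mg / (0.18 mg/umol * V_mL * t_min)
= 3.8 / (0.18 * 0.75 * 15)
= 1.8765 FPU/mL

1.8765 FPU/mL


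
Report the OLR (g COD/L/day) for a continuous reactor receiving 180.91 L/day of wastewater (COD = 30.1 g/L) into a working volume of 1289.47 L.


OLR = Q * S / V
= 180.91 * 30.1 / 1289.47
= 4.2230 g/L/day

4.2230 g/L/day


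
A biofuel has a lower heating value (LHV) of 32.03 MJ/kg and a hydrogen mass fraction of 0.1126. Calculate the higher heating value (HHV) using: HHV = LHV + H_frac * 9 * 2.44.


HHV = LHV + H_frac * 9 * 2.44
= 32.03 + 0.1126 * 9 * 2.44
= 34.5027 MJ/kg

34.5027 MJ/kg


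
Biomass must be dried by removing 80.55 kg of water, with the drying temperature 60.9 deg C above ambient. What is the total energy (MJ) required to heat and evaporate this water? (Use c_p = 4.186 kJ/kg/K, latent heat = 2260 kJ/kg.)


E = m_water * (4.186 * dT + 2260) / 1000
= 80.55 * (4.186 * 60.9 + 2260) / 1000
= 202.5774 MJ

202.5774 MJ


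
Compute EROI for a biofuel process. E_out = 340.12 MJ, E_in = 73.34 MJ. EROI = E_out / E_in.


EROI = E_out / E_in
= 340.12 / 73.34
= 4.6376

4.6376


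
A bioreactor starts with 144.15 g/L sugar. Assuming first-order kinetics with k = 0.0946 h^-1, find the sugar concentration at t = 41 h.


S = S0 * exp(-k * t)
S = 144.15 * exp(-0.0946 * 41)
S = 2.9810 g/L

2.9810 g/L


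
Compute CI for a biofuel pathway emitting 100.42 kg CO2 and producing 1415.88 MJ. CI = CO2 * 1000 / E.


CI = CO2 * 1000 / E
= 100.42 * 1000 / 1415.88
= 70.9241 g CO2/MJ

70.9241 g CO2/MJ


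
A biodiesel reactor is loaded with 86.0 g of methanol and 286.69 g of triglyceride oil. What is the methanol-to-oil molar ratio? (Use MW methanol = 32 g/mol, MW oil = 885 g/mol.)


Molar ratio = n_MeOH / n_oil = (MeOH/32) / (oil/885) = (MeOH * 885) / (32 * oil)
= (86.0 * 885) / (32 * 286.69)
= 8.2962

8.2962


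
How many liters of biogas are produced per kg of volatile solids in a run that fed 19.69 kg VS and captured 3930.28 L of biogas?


Y = V / VS
= 3930.28 / 19.69
= 199.6079 L/kg VS

199.6079 L/kg VS


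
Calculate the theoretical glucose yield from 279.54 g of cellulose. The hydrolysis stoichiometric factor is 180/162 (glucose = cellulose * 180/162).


glucose = cellulose * 180/162
= 279.54 * 180/162
= 310.6000 g

310.6000 g


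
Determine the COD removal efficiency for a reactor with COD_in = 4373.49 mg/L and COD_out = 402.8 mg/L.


eta = (COD_in - COD_out) / COD_in * 100
= (4373.49 - 402.8) / 4373.49 * 100
= 90.7900%

90.7900%


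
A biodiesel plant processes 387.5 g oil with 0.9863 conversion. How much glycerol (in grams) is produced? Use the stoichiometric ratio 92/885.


glycerol = oil * conv * (92/885)
= 387.5 * 0.9863 * 92 / 885
= 39.7306 g

39.7306 g


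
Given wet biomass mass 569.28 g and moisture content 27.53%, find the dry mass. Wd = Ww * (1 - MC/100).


Wd = Ww * (1 - MC/100)
= 569.28 * (1 - 27.53/100)
= 412.5572 g

412.5572 g


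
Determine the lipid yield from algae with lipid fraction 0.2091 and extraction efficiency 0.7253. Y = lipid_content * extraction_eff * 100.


Y = lipid_content * extraction_eff * 100
= 0.2091 * 0.7253 * 100
= 15.1660%

15.1660%


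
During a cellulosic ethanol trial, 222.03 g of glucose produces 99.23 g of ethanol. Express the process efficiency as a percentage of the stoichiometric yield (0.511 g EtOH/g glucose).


Fermentation efficiency = (actual / (0.511 * glucose)) * 100
= (99.23 / (0.511 * 222.03)) * 100
= 87.4602%

87.4602%


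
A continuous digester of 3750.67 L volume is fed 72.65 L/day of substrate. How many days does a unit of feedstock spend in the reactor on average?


HRT = V / Q
= 3750.67 / 72.65
= 51.6266 days

51.6266 days


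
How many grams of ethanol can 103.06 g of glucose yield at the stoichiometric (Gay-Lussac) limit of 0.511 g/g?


Theoretical ethanol yield: m_EtOH = 0.511 * m_glucose
m_EtOH = 0.511 * 103.06 = 52.6637 g

52.6637 g


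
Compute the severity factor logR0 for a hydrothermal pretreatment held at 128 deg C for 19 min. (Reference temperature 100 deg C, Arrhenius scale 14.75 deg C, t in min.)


logR0 = log10(t * exp((T - 100) / 14.75))
= log10(19 * exp((128 - 100) / 14.75))
= 2.1032

2.1032


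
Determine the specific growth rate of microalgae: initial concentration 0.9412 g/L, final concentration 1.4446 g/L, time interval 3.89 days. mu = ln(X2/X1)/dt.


mu = ln(X2/X1) / dt
= ln(1.4446/0.9412) / 3.89
= 0.1101 per day

0.1101 per day


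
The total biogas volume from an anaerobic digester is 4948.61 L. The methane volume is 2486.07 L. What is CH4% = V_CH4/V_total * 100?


CH4% = V_CH4 / V_total * 100
= 2486.07 / 4948.61 * 100
= 50.2377%

50.2377%


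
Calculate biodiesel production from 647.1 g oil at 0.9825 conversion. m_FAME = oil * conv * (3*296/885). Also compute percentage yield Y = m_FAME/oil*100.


m_FAME = oil * conv * (3 * 296 / 885) = oil * conv * (888/885)
= 647.1 * 0.9825 * 888 / 885
= 637.9309 g
Y = m_FAME / oil * 100 = conv * (888/885) * 100
= 0.9825 * 888 / 885 * 100
= 98.58%

637.9309 g FAME; Y = 98.58%


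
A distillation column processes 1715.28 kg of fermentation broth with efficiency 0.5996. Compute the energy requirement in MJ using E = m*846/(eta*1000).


E = m * 846 / (eta * 1000)
= 1715.28 * 846 / (0.5996 * 1000)
= 2420.1582 MJ

2420.1582 MJ


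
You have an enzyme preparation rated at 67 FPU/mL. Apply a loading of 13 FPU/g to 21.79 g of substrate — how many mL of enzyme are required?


V = dosage * m_sub / activity
V = 13 * 21.79 / 67
V = 4.2279 mL

4.2279 mL


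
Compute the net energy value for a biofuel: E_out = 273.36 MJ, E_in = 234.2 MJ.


NEV = E_out - E_in
= 273.36 - 234.2
= 39.1600 MJ

39.1600 MJ


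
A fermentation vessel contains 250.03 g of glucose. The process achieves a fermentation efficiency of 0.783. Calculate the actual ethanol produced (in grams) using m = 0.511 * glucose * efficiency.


Actual ethanol: m = 0.511 * 250.03 * 0.783
m = 100.0403 g

100.0403 g


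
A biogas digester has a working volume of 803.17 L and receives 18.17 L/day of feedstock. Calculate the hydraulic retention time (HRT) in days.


HRT = V / Q
= 803.17 / 18.17
= 44.2031 days

44.2031 days


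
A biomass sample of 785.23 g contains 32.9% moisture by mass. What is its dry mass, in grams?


Wd = Ww * (1 - MC/100)
= 785.23 * (1 - 32.9/100)
= 526.8893 g

526.8893 g


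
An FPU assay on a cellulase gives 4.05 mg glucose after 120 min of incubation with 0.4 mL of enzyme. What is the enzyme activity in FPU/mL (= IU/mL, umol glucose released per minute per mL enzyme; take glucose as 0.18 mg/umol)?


Activity = glucose_mg / (0.18 mg/umol * V_mL * t_min)
= 4.05 / (0.18 * 0.4 * 120)
= 0.4688 FPU/mL

0.4688 FPU/mL


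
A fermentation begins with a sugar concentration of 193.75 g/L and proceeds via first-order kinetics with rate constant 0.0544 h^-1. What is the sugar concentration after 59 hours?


S = S0 * exp(-k * t)
S = 193.75 * exp(-0.0544 * 59)
S = 7.8222 g/L

7.8222 g/L


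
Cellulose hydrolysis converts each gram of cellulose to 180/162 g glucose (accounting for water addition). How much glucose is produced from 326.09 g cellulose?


glucose = cellulose * 180/162
= 326.09 * 180/162
= 362.3222 g

362.3222 g


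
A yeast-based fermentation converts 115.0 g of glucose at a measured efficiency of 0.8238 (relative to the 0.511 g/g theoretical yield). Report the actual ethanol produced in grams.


Actual ethanol: m = 0.511 * 115.0 * 0.8238
m = 48.4106 g

48.4106 g


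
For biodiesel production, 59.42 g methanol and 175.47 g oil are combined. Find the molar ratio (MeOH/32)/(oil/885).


Molar ratio = n_MeOH / n_oil = (MeOH/32) / (oil/885) = (MeOH * 885) / (32 * oil)
= (59.42 * 885) / (32 * 175.47)
= 9.3653

9.3653


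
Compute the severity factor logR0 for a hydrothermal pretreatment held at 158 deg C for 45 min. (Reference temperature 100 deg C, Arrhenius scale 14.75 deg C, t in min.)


logR0 = log10(t * exp((T - 100) / 14.75))
= log10(45 * exp((158 - 100) / 14.75))
= 3.3609

3.3609


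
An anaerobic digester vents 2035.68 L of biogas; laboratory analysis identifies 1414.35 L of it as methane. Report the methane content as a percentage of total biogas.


CH4% = V_CH4 / V_total * 100
= 1414.35 / 2035.68 * 100
= 69.4780%

69.4780%


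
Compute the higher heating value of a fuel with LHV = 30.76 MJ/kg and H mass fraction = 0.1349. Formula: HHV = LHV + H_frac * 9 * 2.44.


HHV = LHV + H_frac * 9 * 2.44
= 30.76 + 0.1349 * 9 * 2.44
= 33.7224 MJ/kg

33.7224 MJ/kg


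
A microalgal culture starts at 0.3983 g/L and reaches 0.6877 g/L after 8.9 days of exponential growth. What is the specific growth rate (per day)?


mu = ln(X2/X1) / dt
= ln(0.6877/0.3983) / 8.9
= 0.0614 per day

0.0614 per day


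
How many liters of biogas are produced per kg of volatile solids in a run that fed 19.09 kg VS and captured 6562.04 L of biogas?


Y = V / VS
= 6562.04 / 19.09
= 343.7423 L/kg VS

343.7423 L/kg VS


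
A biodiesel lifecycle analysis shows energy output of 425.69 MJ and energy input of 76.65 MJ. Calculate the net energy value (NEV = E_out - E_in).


NEV = E_out - E_in
= 425.69 - 76.65
= 349.0400 MJ

349.0400 MJ


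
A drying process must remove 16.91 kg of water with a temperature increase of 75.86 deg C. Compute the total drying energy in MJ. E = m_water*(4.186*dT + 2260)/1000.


E = m_water * (4.186 * dT + 2260) / 1000
= 16.91 * (4.186 * 75.86 + 2260) / 1000
= 43.5864 MJ

43.5864 MJ


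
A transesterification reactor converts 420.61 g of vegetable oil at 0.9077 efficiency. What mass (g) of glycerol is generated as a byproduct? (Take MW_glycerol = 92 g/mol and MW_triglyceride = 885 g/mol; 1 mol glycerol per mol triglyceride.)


glycerol = oil * conv * (92/885)
= 420.61 * 0.9077 * 92 / 885
= 39.6887 g

39.6887 g


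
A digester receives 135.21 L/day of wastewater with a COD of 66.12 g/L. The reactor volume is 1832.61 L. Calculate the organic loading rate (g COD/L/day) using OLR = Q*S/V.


OLR = Q * S / V
= 135.21 * 66.12 / 1832.61
= 4.8783 g/L/day

4.8783 g/L/day


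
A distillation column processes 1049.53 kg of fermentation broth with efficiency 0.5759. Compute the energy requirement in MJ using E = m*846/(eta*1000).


E = m * 846 / (eta * 1000)
= 1049.53 * 846 / (0.5759 * 1000)
= 1541.7649 MJ

1541.7649 MJ


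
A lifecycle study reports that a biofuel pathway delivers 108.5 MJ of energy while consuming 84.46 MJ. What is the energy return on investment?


EROI = E_out / E_in
= 108.5 / 84.46
= 1.2846

1.2846


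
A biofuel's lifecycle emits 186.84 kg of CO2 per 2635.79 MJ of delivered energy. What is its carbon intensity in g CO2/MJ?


CI = CO2 * 1000 / E
= 186.84 * 1000 / 2635.79
= 70.8858 g CO2/MJ

70.8858 g CO2/MJ


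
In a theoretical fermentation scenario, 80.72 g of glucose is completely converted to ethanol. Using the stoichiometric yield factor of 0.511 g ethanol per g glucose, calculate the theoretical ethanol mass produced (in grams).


Theoretical ethanol yield: m_EtOH = 0.511 * m_glucose
m_EtOH = 0.511 * 80.72 = 41.2479 g

41.2479 g


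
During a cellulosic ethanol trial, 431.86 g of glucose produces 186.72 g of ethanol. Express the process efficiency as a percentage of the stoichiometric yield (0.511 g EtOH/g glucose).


Fermentation efficiency = (actual / (0.511 * glucose)) * 100
= (186.72 / (0.511 * 431.86)) * 100
= 84.6110%

84.6110%


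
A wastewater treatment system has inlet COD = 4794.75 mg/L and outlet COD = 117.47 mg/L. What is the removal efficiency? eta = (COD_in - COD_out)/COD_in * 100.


eta = (COD_in - COD_out) / COD_in * 100
= (4794.75 - 117.47) / 4794.75 * 100
= 97.5500%

97.5500%


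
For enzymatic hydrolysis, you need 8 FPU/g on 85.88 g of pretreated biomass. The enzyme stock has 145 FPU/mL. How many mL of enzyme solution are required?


V = dosage * m_sub / activity
V = 8 * 85.88 / 145
V = 4.7382 mL

4.7382 mL


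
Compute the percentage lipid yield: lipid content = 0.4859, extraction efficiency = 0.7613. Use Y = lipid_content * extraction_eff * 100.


Y = lipid_content * extraction_eff * 100
= 0.4859 * 0.7613 * 100
= 36.9916%

36.9916%


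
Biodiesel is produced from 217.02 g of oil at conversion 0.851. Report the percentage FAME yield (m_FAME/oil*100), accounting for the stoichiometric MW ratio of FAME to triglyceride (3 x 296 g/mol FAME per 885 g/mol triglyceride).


m_FAME = oil * conv * (3 * 296 / 885) = oil * conv * (888/885)
= 217.02 * 0.851 * 888 / 885
= 185.3101 g
Y = m_FAME / oil * 100 = conv * (888/885) * 100
= 0.851 * 888 / 885 * 100
= 85.39%

85.39%


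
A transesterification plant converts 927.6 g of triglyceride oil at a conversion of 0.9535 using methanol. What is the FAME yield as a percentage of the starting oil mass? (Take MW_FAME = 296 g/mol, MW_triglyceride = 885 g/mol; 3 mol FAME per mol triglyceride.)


m_FAME = oil * conv * (3 * 296 / 885) = oil * conv * (888/885)
= 927.6 * 0.9535 * 888 / 885
= 887.4648 g
Y = m_FAME / oil * 100 = conv * (888/885) * 100
= 0.9535 * 888 / 885 * 100
= 95.67%

95.67%


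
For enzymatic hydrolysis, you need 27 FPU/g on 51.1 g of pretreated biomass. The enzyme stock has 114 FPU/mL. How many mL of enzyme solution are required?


V = dosage * m_sub / activity
V = 27 * 51.1 / 114
V = 12.1026 mL

12.1026 mL


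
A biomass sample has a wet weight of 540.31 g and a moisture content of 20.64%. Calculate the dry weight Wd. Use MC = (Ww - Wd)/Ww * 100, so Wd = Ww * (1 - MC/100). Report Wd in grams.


Wd = Ww * (1 - MC/100)
= 540.31 * (1 - 20.64/100)
= 428.7900 g

428.7900 g


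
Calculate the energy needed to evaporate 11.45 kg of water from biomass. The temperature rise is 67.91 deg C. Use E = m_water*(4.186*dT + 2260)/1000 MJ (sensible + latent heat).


E = m_water * (4.186 * dT + 2260) / 1000
= 11.45 * (4.186 * 67.91 + 2260) / 1000
= 29.1319 MJ

29.1319 MJ


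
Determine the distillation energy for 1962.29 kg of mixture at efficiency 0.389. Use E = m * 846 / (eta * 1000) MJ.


E = m * 846 / (eta * 1000)
= 1962.29 * 846 / (0.389 * 1000)
= 4267.6024 MJ

4267.6024 MJ


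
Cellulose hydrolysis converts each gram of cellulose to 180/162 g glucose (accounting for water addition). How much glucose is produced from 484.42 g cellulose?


glucose = cellulose * 180/162
= 484.42 * 180/162
= 538.2444 g

538.2444 g


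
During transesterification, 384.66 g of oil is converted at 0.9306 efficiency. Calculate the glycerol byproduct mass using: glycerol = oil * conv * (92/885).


glycerol = oil * conv * (92/885)
= 384.66 * 0.9306 * 92 / 885
= 37.2121 g

37.2121 g
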